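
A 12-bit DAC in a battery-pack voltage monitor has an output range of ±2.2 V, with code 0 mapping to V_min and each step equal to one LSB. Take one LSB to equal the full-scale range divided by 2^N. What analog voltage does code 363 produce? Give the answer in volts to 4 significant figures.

-1.810 V

Span: 2.2 V − (-2.2 V) = 4.4 V. LSB = 4.4 V / 2^12.
Output = V_min + (363/4096) × range = -2.2 + 0.0886230 × 4.4 V
      = -2.2 V + 0.389941 V = -1.81006 V.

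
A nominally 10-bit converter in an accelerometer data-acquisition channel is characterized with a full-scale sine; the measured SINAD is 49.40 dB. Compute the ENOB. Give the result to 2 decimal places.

(49.40 − 1.76) / 6.02 = 47.64/6.02 = 7.9136 effective bits.

7.91 bits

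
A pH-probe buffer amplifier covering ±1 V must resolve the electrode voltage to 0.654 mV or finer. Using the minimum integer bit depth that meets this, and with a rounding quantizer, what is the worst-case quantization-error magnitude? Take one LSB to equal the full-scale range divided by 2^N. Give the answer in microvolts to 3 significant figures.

244 µV

The full-scale span is 1 − (-1) = 2 V.
Levels needed ≥ 2/0.654 mV = 3058. 2^12 = 4096 suffices, so N_min = 12.
LSB = 2 V ÷ 2^12 = 2/4096 V = 488.28 µV.
Max error for round-to-nearest is LSB/2 = 244 µV.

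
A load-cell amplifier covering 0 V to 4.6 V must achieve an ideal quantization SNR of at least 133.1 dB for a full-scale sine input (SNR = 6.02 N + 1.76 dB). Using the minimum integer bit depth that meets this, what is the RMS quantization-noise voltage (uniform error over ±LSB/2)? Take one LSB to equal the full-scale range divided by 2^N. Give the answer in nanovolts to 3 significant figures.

317 nV

Full-scale range = 4.6 V.
Solving 6.02 N ≥ 133.1 − 1.76: N ≥ 21.817. Round up → N = 22.
LSB = 4.6 V ÷ 2^22 = 4.6/4194304 V = 1.0967 µV.
σ_q = LSB/√12 = 1.0967 µV/3.4641 = 317 nV.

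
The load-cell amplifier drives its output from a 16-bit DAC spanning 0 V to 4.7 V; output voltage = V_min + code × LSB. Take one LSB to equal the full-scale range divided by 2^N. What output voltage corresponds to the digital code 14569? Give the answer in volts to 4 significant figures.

1.045 V

Span = 4.7 V. LSB = 4.7 V / 2^16.
V_out = V_min + code × LSB = 0 V + 14569 × 4.7 V / 65536
      = 0 + 1.04483 = 1.04483 V.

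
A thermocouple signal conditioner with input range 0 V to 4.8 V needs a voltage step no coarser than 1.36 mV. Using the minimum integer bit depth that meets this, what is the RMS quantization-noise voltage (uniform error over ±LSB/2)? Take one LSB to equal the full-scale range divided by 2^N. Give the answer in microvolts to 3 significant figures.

338 µV

Range is 4.8 V.
Required number of levels: 4.8/1.36 mV = 3529.4; smallest N with 2^N ≥ that is 12.
Step size = 4.8/4096 V = 1.1719 mV.
V_rms = LSB/√12 = 338 µV.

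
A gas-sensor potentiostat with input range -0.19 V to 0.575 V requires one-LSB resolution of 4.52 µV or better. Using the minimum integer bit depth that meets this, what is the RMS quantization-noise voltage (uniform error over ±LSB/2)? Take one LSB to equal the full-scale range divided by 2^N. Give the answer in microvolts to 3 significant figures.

0.842 µV

Range = 0.575 − (-0.19) = 0.765 V.
0.765 V / 4.52 µV = 169200. Since 2^17 = 131072 and 2^18 = 262144, N = 18.
LSB = 0.765 V ÷ 2^18 = 0.765/262144 V = 2.9182 µV.
V_rms = LSB/√12 = 0.842 µV.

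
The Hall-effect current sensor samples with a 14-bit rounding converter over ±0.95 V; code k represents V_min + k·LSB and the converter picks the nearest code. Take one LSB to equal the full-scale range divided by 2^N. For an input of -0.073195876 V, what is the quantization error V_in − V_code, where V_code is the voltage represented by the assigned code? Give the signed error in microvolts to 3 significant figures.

−20.8 µV

Full-scale range = 0.95 V − (-0.95 V) = 1.9 V. LSB = 1.9 V / 2^14 ≈ 116.0 µV.
Position in LSBs: (-0.073195876 − (-0.95)) × 16384/1.9 = 7560.8204; rounding gives k = 7561.
V_code = V_min + k × range/2^14 = -0.95 + 7561 × 1.9/16384 = -0.073175048828 V.
V_in − V_code = -0.073195876 − (-0.073175048828) = −20.8 µV.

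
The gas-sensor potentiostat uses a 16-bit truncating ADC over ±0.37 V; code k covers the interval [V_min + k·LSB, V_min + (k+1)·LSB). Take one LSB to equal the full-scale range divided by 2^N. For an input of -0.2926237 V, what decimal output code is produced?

6852

Span: 0.37 V − (-0.37 V) = 0.74 V. LSB = 0.74 V / 2^16 ≈ 11.29 µV.
V_in − V_min = -0.2926237 − (-0.37) = 0.0773763 V.
Divide by LSB: 0.0773763 × 65536/0.74 = 6852.6124.
Truncating gives code 6852.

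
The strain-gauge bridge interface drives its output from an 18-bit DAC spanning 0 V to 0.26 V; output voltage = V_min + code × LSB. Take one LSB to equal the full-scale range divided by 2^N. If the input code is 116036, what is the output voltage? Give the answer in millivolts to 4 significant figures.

Span = 0.26 V. LSB = 0.26 V / 2^18.
V_out = V_min + code × LSB = 0 V + 116036 × 0.26 V / 262144
      = 0 V + 0.115087 V = 0.115087 V.

115.1 mV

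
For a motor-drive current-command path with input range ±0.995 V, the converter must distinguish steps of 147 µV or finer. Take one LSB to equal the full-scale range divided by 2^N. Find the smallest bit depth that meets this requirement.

The full-scale span is 0.995 − (-0.995) = 1.99 V.
Required number of levels: 1.99/147 µV = 13537; smallest N with 2^N ≥ that is 14.

14 bits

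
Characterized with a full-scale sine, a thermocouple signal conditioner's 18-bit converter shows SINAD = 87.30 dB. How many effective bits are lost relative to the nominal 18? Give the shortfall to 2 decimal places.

3.79 bits

ENOB = (SINAD − 1.76)/6.02 = (87.30 − 1.76)/6.02 = 14.2093 bits.
Shortfall = 18 − 14.2093 = 3.7907 bits.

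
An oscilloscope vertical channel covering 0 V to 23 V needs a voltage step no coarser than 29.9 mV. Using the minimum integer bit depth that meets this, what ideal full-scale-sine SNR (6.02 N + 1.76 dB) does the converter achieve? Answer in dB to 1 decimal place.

Range is 23 V.
23 V / 29.9 mV = 769.2. Since 2^9 = 512 and 2^10 = 1024, N = 10.
6.02(10) + 1.76 = 61.96 dB.

62.0 dB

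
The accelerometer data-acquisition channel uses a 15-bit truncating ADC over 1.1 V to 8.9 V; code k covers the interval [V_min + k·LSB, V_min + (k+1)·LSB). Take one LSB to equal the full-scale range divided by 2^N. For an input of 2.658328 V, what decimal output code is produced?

Span: 8.9 V − (1.1 V) = 7.8 V. LSB = 7.8 V / 2^15 ≈ 238.0 µV.
code = ⌊(V_in − V_min)/LSB⌋ = ⌊(V_in − V_min) × 2^15 / range⌋
     = ⌊(2.658328 − (1.1)) × 32768 / 7.8⌋ = ⌊1.558328 × 32768/7.8⌋
     = ⌊6546.576⌋ = 6546.

6546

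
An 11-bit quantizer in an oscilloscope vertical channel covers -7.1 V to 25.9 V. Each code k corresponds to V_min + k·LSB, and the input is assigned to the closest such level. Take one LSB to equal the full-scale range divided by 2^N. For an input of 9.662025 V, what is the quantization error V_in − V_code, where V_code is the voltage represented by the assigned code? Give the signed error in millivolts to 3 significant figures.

+4.21 mV

Full-scale range = 25.9 V − (-7.1 V) = 33 V. LSB = 33 V / 2^11 ≈ 16.11 mV.
Position in LSBs: (9.662025 − (-7.1)) × 2048/33 = 1040.2614; rounding gives k = 1040.
V_code = V_min + k × range/2^11 = -7.1 + 1040 × 33/2048 = 9.657812500 V.
Error = V_in − V_code = 9.662025 − (9.657812500) = +4.21 mV.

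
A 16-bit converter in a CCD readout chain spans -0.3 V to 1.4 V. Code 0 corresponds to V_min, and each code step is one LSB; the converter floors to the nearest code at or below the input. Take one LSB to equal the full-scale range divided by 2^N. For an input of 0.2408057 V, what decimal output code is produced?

The full-scale span is 1.4 − (-0.3) = 1.7 V. LSB = 1.7 V / 2^16 ≈ 25.94 µV.
V_in − V_min = 0.2408057 − (-0.3) = 0.5408057 V.
Divide by LSB: 0.5408057 × 65536/1.7 = 20848.3779.
Truncating gives code 20848.

20848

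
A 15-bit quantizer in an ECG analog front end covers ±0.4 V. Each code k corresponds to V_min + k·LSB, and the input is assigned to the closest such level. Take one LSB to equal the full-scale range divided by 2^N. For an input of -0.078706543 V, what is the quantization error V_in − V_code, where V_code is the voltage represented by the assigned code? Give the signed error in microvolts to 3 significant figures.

Range = 0.4 − (-0.4) = 0.8 V. LSB = 0.8 V / 2^15 ≈ 24.41 µV.
(V_in − V_min)/LSB = (-0.078706543 − (-0.4)) × 32768/0.8 = 13160.1800 → nearest code k = 13160.
Reconstructed level: -0.4 + 13160 × 0.8/32768 V = -0.078710937500 V.
e = -0.078706543 − (-0.078710937500) = +4.39 µV.

+4.39 µV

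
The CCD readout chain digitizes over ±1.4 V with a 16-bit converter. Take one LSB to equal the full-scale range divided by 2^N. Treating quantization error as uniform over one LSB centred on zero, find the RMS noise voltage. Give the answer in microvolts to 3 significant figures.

Range = 1.4 − (-1.4) = 2.8 V.
Step size = 2.8/65536 V = 42.725 µV.
σ_q = LSB/√12 = 42.725 µV/3.4641 = 12.3 µV.

12.3 µV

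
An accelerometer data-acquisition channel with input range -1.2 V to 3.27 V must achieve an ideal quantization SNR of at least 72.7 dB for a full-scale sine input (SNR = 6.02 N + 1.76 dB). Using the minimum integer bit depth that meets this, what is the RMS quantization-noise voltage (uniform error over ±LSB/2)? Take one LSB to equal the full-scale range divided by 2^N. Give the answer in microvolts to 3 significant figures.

Span: 3.27 V − (-1.2 V) = 4.47 V.
Required N = ⌈(72.7 − 1.76)/6.02⌉ = ⌈11.784⌉ = 12.
Step size = 4.47/4096 V = 1.0913 mV.
RMS noise = LSB/√12 = 315 µV.

315 µV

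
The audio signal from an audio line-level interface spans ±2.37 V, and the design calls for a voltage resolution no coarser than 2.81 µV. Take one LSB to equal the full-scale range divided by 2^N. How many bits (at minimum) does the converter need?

21 bits

Span: 2.37 V − (-2.37 V) = 4.74 V.
Need 2^N ≥ 4.74 V / 2.81 µV = 1.687e6 → N_min = 21.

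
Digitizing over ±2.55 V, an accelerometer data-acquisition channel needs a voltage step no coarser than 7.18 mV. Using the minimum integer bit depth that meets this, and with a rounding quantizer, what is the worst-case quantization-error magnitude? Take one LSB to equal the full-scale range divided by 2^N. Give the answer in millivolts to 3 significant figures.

2.49 mV

The full-scale span is 2.55 − (-2.55) = 5.1 V.
Levels needed ≥ 5.1/7.18 mV = 710.3. 2^10 = 1024 suffices, so N_min = 10.
Step size = 5.1/1024 V = 4.9805 mV.
Max error for round-to-nearest is LSB/2 = 2.49 mV.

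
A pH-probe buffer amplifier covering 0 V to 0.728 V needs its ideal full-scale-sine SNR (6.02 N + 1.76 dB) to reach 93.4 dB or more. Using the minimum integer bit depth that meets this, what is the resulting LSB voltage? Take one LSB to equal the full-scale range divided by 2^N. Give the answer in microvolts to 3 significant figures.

Full-scale range = 0.728 V.
6.02 N + 1.76 ≥ 93.4 gives N ≥ 15.223, so the minimum integer is 16.
LSB = 0.728 V / 2^16 = 11.1 µV.

11.1 µV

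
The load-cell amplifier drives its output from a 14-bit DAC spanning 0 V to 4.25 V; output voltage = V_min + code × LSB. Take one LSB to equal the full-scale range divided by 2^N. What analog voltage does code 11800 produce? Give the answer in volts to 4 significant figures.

3.061 V

Full-scale range = 4.25 V. LSB = 4.25 V / 2^14.
V_out = 0 + 11800 × (4.25/16384) V
      = 0 V + 3.06091 V = 3.06091 V.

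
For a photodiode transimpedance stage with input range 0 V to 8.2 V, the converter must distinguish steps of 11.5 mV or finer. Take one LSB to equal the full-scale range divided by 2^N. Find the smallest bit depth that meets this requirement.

Full-scale range = 8.2 V.
Levels needed ≥ 8.2/11.5 mV = 713.0. 2^10 = 1024 suffices, so N_min = 10.

10 bits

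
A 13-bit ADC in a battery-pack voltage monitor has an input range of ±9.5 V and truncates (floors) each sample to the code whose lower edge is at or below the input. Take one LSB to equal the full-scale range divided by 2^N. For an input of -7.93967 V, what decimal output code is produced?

The full-scale span is 9.5 − (-9.5) = 19 V. LSB = 19 V / 2^13 ≈ 2.319 mV.
V_in − V_min = -7.93967 − (-9.5) = 1.56033 V.
Divide by LSB: 1.56033 × 8192/19 = 672.7486.
Truncating gives code 672.

672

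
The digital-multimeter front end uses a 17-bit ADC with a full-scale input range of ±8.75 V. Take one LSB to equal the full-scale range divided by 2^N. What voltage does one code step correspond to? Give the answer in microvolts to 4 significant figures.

133.5 µV

Full-scale range = 8.75 V − (-8.75 V) = 17.5 V.
Number of codes = 2^17 = 131072.
LSB = 17.5 V ÷ 2^17 = 17.5/131072 V = 133.5 µV.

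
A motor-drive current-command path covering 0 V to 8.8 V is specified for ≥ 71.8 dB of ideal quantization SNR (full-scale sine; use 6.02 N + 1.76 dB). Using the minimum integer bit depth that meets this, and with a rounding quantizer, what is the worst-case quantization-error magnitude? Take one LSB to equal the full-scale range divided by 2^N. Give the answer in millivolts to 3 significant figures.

1.07 mV

Range is 8.8 V.
Required N = ⌈(71.8 − 1.76)/6.02⌉ = ⌈11.635⌉ = 12.
One LSB is 8.8 V / 4096 = 2.1484 mV.
Half an LSB is 1.07 mV.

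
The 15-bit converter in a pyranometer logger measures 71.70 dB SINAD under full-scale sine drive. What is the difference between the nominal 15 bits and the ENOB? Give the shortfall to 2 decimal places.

3.38 bits

Effective bits = (71.70 − 1.76)/6.02 = 11.6179.
Lost resolution: 15 − 11.6179 = 3.3821 bits.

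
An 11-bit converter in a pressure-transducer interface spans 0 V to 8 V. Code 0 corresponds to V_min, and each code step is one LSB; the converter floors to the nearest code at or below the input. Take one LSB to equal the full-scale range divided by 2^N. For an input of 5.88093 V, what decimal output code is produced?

1505

V_FS = 8 V. LSB = 8 V / 2^11 ≈ 3.906 mV.
(V_in − V_min) × 2^11/range = (5.88093 − (0)) × 2048/8 = 1505.518.
Floor → code = 1505.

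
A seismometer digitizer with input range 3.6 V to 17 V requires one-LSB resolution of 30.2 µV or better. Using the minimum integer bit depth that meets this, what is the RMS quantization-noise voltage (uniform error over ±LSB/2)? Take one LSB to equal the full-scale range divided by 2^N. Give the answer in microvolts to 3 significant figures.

7.38 µV

Full-scale range = 17 V − (3.6 V) = 13.4 V.
13.4 V / 30.2 µV = 443700. Since 2^18 = 262144 and 2^19 = 524288, N = 19.
LSB = 13.4 V ÷ 2^19 = 13.4/524288 V = 25.558 µV.
RMS noise = LSB/√12 = 7.38 µV.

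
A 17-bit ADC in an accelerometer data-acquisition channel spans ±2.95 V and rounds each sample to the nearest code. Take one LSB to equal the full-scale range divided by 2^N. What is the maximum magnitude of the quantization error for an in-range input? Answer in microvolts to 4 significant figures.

Range = 2.95 − (-2.95) = 5.9 V.
LSB = 5.9 V / 2^17 = 45.0134 µV.
|e|_max = LSB/2 = 22.51 µV.

22.51 µV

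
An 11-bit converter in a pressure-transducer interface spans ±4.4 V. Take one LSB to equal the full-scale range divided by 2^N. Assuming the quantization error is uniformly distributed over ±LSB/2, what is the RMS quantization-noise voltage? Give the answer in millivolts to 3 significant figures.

Full-scale range = 4.4 V − (-4.4 V) = 8.8 V.
One LSB is 8.8 V / 2048 = 4.2969 mV.
For a uniform distribution on [−LSB/2, +LSB/2], V_rms = LSB/√12 = 4.2969 mV/3.4641 = 1.24 mV.

1.24 mV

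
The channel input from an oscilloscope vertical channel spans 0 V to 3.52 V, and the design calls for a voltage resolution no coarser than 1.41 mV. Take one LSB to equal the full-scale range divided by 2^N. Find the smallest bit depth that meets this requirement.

12 bits

Span = 3.52 V.
Need 2^N ≥ 3.52 V / 1.41 mV = 2496 → N_min = 12.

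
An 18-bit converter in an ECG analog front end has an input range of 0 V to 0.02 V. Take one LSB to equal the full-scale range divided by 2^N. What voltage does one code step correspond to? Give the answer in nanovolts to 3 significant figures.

76.3 nV

Span = 0.02 V.
Number of codes = 2^18 = 262144.
Step size = 0.02/262144 V = 76.3 nV.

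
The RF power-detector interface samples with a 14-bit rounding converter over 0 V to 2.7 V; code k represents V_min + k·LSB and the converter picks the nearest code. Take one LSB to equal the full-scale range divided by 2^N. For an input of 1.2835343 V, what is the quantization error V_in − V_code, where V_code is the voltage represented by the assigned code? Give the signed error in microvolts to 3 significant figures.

Range is 2.7 V. LSB = 2.7 V / 2^14 ≈ 164.8 µV.
Position in LSBs: (1.2835343 − (0)) × 16384/2.7 = 7788.6763; rounding gives k = 7789.
Reconstructed level: 0 + 7789 × 2.7/16384 V = 1.2835876465 V.
e = 1.2835343 − (1.2835876465) = −53.3 µV.

−53.3 µV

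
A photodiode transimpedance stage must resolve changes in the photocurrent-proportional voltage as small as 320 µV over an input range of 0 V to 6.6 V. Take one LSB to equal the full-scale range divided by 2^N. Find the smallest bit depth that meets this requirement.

V_FS = 6.6 V.
Required number of levels: 6.6/320 µV = 20625; smallest N with 2^N ≥ that is 15.

15 bits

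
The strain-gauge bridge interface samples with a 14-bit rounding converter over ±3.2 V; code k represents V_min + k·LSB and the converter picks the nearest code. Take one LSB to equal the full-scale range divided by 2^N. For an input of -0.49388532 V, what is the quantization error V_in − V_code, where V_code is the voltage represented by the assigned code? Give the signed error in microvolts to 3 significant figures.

−135 µV

Range = 3.2 − (-3.2) = 6.4 V. LSB = 6.4 V / 2^14 ≈ 390.6 µV.
Position in LSBs: (-0.49388532 − (-3.2)) × 16384/6.4 = 6927.6536; rounding gives k = 6928.
Reconstructed level: -3.2 + 6928 × 6.4/16384 V = -0.49375000000 V.
Error = V_in − V_code = -0.49388532 − (-0.49375000000) = −135 µV.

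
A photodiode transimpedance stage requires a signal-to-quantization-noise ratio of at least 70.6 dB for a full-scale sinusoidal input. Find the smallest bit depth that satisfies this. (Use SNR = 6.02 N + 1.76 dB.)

12 bits

Solving 6.02 N ≥ 70.6 − 1.76: N ≥ 11.435. Round up → N = 12.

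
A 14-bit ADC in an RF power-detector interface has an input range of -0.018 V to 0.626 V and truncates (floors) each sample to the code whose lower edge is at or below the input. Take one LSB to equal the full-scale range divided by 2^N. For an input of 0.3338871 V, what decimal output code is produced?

The full-scale span is 0.626 − (-0.018) = 0.644 V. LSB = 0.644 V / 2^14 ≈ 39.31 µV.
code = ⌊(V_in − V_min)/LSB⌋ = ⌊(V_in − V_min) × 2^14 / range⌋
     = ⌊(0.3338871 − (-0.018)) × 16384 / 0.644⌋ = ⌊0.3518871 × 16384/0.644⌋
     = ⌊8952.358⌋ = 8952.

8952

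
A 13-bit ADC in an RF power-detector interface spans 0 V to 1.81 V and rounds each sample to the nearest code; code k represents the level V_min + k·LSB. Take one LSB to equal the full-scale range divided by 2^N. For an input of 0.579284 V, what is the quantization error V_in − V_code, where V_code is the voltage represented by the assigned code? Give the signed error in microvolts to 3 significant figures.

−39.7 µV

V_FS = 1.81 V. LSB = 1.81 V / 2^13 ≈ 220.9 µV.
Position in LSBs: (0.579284 − (0)) × 8192/1.81 = 2621.8202; rounding gives k = 2622.
Reconstructed level: 0 + 2622 × 1.81/8192 V = 0.5793237305 V.
Error = V_in − V_code = 0.579284 − (0.5793237305) = −39.7 µV.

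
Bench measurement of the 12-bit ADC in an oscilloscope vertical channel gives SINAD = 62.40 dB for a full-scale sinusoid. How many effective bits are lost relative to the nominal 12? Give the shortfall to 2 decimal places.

Effective bits = (62.40 − 1.76)/6.02 = 10.0731.
12 − 10.0731 = 1.93 bits below nominal.

1.93 bits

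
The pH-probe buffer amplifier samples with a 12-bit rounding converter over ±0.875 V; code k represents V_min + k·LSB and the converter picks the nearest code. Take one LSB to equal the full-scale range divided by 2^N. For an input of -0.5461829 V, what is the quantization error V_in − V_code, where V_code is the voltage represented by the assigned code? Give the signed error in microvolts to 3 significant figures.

−162 µV

Full-scale range = 0.875 V − (-0.875 V) = 1.75 V. LSB = 1.75 V / 2^12 ≈ 427.2 µV.
Position in LSBs: (-0.5461829 − (-0.875)) × 4096/1.75 = 769.6199; rounding gives k = 770.
Reconstructed level: -0.875 + 770 × 1.75/4096 V = -0.5460205078 V.
e = -0.5461829 − (-0.5460205078) = −162 µV.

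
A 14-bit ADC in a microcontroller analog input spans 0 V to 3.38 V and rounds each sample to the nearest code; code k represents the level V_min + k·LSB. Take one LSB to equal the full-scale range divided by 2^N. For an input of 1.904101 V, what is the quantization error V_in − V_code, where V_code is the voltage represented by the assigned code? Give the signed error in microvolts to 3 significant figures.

Full-scale range = 3.38 V. LSB = 3.38 V / 2^14 ≈ 206.3 µV.
(1.904101 − (0)) / LSB = 1.904101 × 16384/3.38 = 9229.8198. Nearest integer: k = 9230.
V_code = V_min + k × range/2^14 = 0 + 9230 × 3.38/16384 = 1.9041381836 V.
Error = V_in − V_code = 1.904101 − (1.9041381836) = −37.2 µV.

−37.2 µV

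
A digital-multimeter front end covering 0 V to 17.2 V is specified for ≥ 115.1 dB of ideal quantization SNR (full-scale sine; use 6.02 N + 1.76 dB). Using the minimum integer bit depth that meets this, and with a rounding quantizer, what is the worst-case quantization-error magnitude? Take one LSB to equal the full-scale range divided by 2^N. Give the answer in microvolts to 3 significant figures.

16.4 µV

Full-scale range = 17.2 V.
6.02 N + 1.76 ≥ 115.1 gives N ≥ 18.827, so the minimum integer is 19.
LSB = 17.2 V ÷ 2^19 = 17.2/524288 V = 32.806 µV.
Half an LSB is 16.4 µV.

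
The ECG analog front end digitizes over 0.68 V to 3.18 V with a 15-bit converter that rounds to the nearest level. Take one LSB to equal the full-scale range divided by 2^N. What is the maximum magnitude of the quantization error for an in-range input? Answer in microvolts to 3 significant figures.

Range = 3.18 − (0.68) = 2.5 V.
Step size = 2.5/32768 V = 76.294 µV.
Worst-case error for round-to-nearest is half an LSB: 38.1 µV.

38.1 µV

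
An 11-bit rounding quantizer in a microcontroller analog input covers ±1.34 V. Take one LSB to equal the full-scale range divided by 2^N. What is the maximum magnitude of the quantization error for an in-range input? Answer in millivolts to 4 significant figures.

Span: 1.34 V − (-1.34 V) = 2.68 V.
One LSB is 2.68 V / 2048 = 1.30859 mV.
A rounding quantizer has |error| ≤ LSB/2 = 0.6543 mV.

0.6543 mV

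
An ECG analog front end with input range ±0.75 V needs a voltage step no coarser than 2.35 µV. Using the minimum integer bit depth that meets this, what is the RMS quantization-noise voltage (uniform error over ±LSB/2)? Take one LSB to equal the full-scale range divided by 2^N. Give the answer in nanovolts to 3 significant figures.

The full-scale span is 0.75 − (-0.75) = 1.5 V.
Levels needed ≥ 1.5/2.35 µV = 638300. 2^20 = 1048576 suffices, so N_min = 20.
LSB = 1.5 V / 2^20 = 1.4305 µV.
σ_q = LSB/√12 = 1.4305 µV/3.4641 = 413 nV.

413 nV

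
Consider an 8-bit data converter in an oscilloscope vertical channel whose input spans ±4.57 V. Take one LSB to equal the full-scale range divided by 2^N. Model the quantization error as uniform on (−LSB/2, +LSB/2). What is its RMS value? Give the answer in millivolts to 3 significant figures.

10.3 mV

Range = 4.57 − (-4.57) = 9.14 V.
LSB = 9.14 V ÷ 2^8 = 9.14/256 V = 35.703 mV.
σ_q = LSB/√12 = 35.703 mV/3.4641 = 10.3 mV.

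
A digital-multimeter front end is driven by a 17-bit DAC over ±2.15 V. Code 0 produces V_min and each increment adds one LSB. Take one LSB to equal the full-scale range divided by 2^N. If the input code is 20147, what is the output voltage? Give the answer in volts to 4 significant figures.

Span: 2.15 V − (-2.15 V) = 4.3 V. LSB = 4.3 V / 2^17.
Output = V_min + (20147/131072) × range = -2.15 + 0.153709 × 4.3 V
      = -2.15 + 0.660950 = -1.48905 V.

-1.489 V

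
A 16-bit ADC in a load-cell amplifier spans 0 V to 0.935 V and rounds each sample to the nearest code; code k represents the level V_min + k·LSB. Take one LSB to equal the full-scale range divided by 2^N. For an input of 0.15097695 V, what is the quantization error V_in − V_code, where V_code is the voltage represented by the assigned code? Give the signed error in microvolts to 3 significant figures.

+3.90 µV

Full-scale range = 0.935 V. LSB = 0.935 V / 2^16 ≈ 14.27 µV.
(V_in − V_min)/LSB = (0.15097695 − (0)) × 65536/0.935 = 10582.2731 → nearest code k = 10582.
Reconstructed level: 0 + 10582 × 0.935/65536 V = 0.15097305298 V.
V_in − V_code = 0.15097695 − (0.15097305298) = +3.90 µV.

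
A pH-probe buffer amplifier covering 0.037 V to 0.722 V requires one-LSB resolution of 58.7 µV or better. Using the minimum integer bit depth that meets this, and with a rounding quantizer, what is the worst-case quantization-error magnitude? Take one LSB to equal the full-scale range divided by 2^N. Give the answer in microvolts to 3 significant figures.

20.9 µV

Full-scale range = 0.722 V − (0.037 V) = 0.685 V.
Required number of levels: 0.685/58.7 µV = 11670; smallest N with 2^N ≥ that is 14.
LSB = 0.685 V / 2^14 = 41.809 µV.
Half an LSB is 20.9 µV.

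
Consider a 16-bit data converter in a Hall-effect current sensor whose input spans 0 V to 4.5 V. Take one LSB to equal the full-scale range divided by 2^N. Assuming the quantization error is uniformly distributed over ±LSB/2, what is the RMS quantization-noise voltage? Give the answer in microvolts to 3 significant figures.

Range is 4.5 V.
Step size = 4.5/65536 V = 68.665 µV.
V_rms = LSB/√12 = 68.665 µV / √12 = 19.8 µV.

19.8 µV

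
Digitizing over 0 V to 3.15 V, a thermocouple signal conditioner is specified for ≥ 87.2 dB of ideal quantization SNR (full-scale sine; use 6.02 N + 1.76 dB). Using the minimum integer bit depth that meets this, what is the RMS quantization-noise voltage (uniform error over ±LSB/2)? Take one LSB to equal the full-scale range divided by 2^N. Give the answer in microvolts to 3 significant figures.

Span = 3.15 V.
6.02 N + 1.76 ≥ 87.2 gives N ≥ 14.193, so the minimum integer is 15.
LSB = 3.15 V / 2^15 = 96.130 µV.
V_rms = LSB/√12 = 27.8 µV.

27.8 µV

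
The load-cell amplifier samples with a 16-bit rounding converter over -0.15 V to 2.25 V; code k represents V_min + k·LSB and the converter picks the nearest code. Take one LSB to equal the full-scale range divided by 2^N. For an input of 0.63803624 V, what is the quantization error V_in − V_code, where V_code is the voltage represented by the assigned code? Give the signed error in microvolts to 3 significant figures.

Span: 2.25 V − (-0.15 V) = 2.4 V. LSB = 2.4 V / 2^16 ≈ 36.62 µV.
Position in LSBs: (0.63803624 − (-0.15)) × 65536/2.4 = 21518.6429; rounding gives k = 21519.
V_code = -0.15 + (21519/65536) × 2.4 = 0.63804931641 V.
V_in − V_code = 0.63803624 − (0.63804931641) = −13.1 µV.

−13.1 µV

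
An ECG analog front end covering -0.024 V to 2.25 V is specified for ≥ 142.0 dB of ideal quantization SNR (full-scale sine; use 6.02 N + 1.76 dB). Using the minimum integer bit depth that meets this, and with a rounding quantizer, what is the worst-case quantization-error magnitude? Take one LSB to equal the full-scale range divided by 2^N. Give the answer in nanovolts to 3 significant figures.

Full-scale range = 2.25 V − (-0.024 V) = 2.274 V.
6.02 N + 1.76 ≥ 142.0 gives N ≥ 23.296, so the minimum integer is 24.
One LSB is 2.274 V / 16777216 = 135.54 nV.
|e|_max = LSB/2 = 67.8 nV.

67.8 nV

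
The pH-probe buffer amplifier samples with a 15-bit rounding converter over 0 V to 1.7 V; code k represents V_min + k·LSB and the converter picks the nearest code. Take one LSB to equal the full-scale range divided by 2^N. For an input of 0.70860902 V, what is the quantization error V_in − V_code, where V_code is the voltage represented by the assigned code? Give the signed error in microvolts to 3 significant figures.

Range is 1.7 V. LSB = 1.7 V / 2^15 ≈ 51.88 µV.
(V_in − V_min)/LSB = (0.70860902 − (0)) × 32768/1.7 = 13658.6473 → nearest code k = 13659.
Reconstructed level: 0 + 13659 × 1.7/32768 V = 0.70862731934 V.
V_in − V_code = 0.70860902 − (0.70862731934) = −18.3 µV.

−18.3 µV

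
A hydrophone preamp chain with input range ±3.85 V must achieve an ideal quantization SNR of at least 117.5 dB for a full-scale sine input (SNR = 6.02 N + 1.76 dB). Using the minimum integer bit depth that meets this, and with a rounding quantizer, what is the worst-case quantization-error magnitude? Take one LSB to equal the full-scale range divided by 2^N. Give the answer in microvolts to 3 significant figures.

3.67 µV

Span: 3.85 V − (-3.85 V) = 7.7 V.
N ≥ (117.5 − 1.76)/6.02 = 19.226 → N_min = 20.
LSB = 7.7 V / 2^20 = 7.3433 µV.
Max error for round-to-nearest is LSB/2 = 3.67 µV.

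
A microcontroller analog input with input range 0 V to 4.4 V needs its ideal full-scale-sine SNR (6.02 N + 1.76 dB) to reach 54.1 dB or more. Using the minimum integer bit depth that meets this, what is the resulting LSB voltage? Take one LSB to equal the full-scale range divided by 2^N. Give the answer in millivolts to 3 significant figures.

Range is 4.4 V.
N ≥ (54.1 − 1.76)/6.02 = 8.694 → N_min = 9.
LSB = 4.4 V / 2^9 = 8.59 mV.

8.59 mV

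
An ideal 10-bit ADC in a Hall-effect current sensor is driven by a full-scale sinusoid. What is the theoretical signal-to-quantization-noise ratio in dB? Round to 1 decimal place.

62.0 dB

6.02(10) + 1.76 = 60.20 + 1.76 = 61.96 dB.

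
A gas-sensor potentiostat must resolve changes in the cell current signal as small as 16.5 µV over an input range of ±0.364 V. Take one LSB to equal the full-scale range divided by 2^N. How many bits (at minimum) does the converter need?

16 bits

Span: 0.364 V − (-0.364 V) = 0.728 V.
0.728 V / 16.5 µV = 44120. Since 2^15 = 32768 and 2^16 = 65536, N = 16.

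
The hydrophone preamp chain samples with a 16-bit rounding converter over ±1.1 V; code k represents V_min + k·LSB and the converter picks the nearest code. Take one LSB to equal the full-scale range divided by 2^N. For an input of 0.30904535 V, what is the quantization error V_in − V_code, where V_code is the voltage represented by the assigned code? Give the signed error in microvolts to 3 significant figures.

Range = 1.1 − (-1.1) = 2.2 V. LSB = 2.2 V / 2^16 ≈ 33.57 µV.
Position in LSBs: (0.30904535 − (-1.1)) × 65536/2.2 = 41974.1800; rounding gives k = 41974.
Reconstructed level: -1.1 + 41974 × 2.2/65536 V = 0.30903930664 V.
Error = V_in − V_code = 0.30904535 − (0.30903930664) = +6.04 µV.

+6.04 µV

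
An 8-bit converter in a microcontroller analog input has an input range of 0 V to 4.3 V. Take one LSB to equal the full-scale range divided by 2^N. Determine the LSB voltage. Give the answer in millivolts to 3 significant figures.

V_FS = 4.3 V.
There are 2^8 = 256 steps.
Step size = 4.3/256 V = 16.8 mV.

16.8 mV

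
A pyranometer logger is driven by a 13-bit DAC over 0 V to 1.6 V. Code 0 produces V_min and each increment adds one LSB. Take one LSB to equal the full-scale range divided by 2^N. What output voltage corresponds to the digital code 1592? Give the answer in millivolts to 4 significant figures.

Range is 1.6 V. LSB = 1.6 V / 2^13.
Output = V_min + (1592/8192) × range = 0 + 0.194336 × 1.6 V
      = 0 V + 0.310938 V = 0.310938 V.

310.9 mV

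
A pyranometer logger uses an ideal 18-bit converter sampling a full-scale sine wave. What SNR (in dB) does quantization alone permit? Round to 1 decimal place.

110.1 dB

SNR = 6.02·18 + 1.76 = 110.12 dB.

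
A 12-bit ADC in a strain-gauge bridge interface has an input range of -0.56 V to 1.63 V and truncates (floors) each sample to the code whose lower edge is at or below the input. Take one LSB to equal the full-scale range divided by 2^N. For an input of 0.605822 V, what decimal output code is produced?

2180

The full-scale span is 1.63 − (-0.56) = 2.19 V. LSB = 2.19 V / 2^12 ≈ 0.5347 mV.
(V_in − V_min) × 2^12/range = (0.605822 − (-0.56)) × 4096/2.19 = 2180.460.
Floor → code = 2180.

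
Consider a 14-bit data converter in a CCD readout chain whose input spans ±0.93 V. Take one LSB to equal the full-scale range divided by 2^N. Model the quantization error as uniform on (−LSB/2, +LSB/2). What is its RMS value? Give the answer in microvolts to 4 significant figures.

32.77 µV

Range = 0.93 − (-0.93) = 1.86 V.
LSB = 1.86 V / 2^14 = 113.525 µV.
σ_q = LSB/√12 = 113.525 µV/3.4641 = 32.77 µV.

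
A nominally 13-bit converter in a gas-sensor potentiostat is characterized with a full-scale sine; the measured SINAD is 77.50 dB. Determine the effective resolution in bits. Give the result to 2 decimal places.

ENOB = (77.50 − 1.76)/6.02 = 12.5814 bits.

12.58 bits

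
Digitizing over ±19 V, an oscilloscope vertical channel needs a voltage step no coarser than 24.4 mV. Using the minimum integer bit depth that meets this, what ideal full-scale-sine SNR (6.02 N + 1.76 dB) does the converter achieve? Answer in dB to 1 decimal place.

68.0 dB

The full-scale span is 19 − (-19) = 38 V.
Need 2^N ≥ 38 V / 24.4 mV = 1557 → N_min = 11.
SNR = 6.02 × 11 + 1.76 = 67.98 dB.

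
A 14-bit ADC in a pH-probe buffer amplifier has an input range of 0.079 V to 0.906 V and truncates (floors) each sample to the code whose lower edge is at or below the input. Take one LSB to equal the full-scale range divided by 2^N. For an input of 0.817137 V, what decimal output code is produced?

14623

Full-scale range = 0.906 V − (0.079 V) = 0.827 V. LSB = 0.827 V / 2^14 ≈ 50.48 µV.
code = ⌊(V_in − V_min)/LSB⌋ = ⌊(V_in − V_min) × 2^14 / range⌋
     = ⌊(0.817137 − (0.079)) × 16384 / 0.827⌋ = ⌊0.738137 × 16384/0.827⌋
     = ⌊14623.503⌋ = 14623.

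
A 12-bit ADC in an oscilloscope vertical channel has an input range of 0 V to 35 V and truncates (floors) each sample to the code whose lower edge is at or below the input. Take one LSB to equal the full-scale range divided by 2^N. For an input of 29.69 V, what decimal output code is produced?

3474

V_FS = 35 V. LSB = 35 V / 2^12 ≈ 8.545 mV.
V_in − V_min = 29.69 − (0) = 29.69 V.
Divide by LSB: 29.69 × 4096/35 = 3474.5783.
Truncating gives code 3474.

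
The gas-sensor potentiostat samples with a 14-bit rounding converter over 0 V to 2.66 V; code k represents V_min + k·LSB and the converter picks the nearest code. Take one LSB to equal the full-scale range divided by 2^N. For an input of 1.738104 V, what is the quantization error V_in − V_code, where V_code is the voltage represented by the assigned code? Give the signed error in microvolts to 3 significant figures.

−52.7 µV

Range is 2.66 V. LSB = 2.66 V / 2^14 ≈ 162.4 µV.
Position in LSBs: (1.738104 − (0)) × 16384/2.66 = 10705.6752; rounding gives k = 10706.
Reconstructed level: 0 + 10706 × 2.66/16384 V = 1.7381567383 V.
Error = V_in − V_code = 1.738104 − (1.7381567383) = −52.7 µV.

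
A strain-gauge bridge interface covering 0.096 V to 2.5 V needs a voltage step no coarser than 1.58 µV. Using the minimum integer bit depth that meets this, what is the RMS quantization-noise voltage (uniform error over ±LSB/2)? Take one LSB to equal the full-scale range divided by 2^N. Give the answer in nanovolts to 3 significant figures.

331 nV

Full-scale range = 2.5 V − (0.096 V) = 2.404 V.
Required number of levels: 2.404/1.58 µV = 1.5215e6; smallest N with 2^N ≥ that is 21.
LSB = 2.404 V ÷ 2^21 = 2.404/2097152 V = 1.1463 µV.
RMS noise = LSB/√12 = 331 nV.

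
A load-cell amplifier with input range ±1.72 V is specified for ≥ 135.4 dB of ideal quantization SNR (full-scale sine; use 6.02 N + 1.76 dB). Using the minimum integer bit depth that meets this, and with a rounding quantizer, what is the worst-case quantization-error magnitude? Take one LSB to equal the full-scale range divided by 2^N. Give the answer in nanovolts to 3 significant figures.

Full-scale range = 1.72 V − (-1.72 V) = 3.44 V.
Solving 6.02 N ≥ 135.4 − 1.76: N ≥ 22.199. Round up → N = 23.
LSB = 3.44 V ÷ 2^23 = 3.44/8388608 V = 410.08 nV.
|e|_max = LSB/2 = 205 nV.

205 nV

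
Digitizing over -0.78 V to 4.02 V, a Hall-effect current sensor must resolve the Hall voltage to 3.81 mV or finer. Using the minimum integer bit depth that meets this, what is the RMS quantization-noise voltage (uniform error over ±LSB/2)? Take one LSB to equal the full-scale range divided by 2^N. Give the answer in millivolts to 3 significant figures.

Span: 4.02 V − (-0.78 V) = 4.8 V.
Levels needed ≥ 4.8/3.81 mV = 1260. 2^11 = 2048 suffices, so N_min = 11.
One LSB is 4.8 V / 2048 = 2.3438 mV.
RMS noise = LSB/√12 = 0.677 mV.

0.677 mV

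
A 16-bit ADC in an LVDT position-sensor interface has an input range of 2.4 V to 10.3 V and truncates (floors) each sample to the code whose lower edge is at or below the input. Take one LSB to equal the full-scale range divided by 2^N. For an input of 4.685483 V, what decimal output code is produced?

The full-scale span is 10.3 − (2.4) = 7.9 V. LSB = 7.9 V / 2^16 ≈ 120.5 µV.
(V_in − V_min) × 2^16/range = (4.685483 − (2.4)) × 65536/7.9 = 18959.673.
Floor → code = 18959.

18959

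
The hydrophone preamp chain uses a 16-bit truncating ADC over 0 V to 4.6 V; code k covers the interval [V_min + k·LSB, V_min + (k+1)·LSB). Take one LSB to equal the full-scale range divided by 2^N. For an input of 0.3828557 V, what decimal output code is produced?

Full-scale range = 4.6 V. LSB = 4.6 V / 2^16 ≈ 70.19 µV.
V_in − V_min = 0.3828557 − (0) = 0.3828557 V.
Divide by LSB: 0.3828557 × 65536/4.6 = 5454.5285.
Truncating gives code 5454.

5454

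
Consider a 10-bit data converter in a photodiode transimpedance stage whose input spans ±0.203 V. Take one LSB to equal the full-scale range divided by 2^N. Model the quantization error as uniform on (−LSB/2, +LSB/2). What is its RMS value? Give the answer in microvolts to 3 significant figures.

Span: 0.203 V − (-0.203 V) = 0.406 V.
LSB = 0.406 V / 2^10 = 396.48 µV.
V_rms = LSB/√12 = 396.48 µV / √12 = 114 µV.

114 µV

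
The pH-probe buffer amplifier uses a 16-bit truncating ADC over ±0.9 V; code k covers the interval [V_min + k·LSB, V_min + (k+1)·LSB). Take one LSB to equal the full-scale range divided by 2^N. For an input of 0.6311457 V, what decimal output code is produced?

55747

Full-scale range = 0.9 V − (-0.9 V) = 1.8 V. LSB = 1.8 V / 2^16 ≈ 27.47 µV.
V_in − V_min = 0.6311457 − (-0.9) = 1.5311457 V.
Divide by LSB: 1.5311457 × 65536/1.8 = 55747.3137.
Truncating gives code 55747.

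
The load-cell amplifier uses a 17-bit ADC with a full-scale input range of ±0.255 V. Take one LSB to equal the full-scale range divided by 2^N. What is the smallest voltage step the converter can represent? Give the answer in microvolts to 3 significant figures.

3.89 µV

Span: 0.255 V − (-0.255 V) = 0.51 V.
Number of codes = 2^17 = 131072.
LSB = 0.51 V ÷ 2^17 = 0.51/131072 V = 3.89 µV.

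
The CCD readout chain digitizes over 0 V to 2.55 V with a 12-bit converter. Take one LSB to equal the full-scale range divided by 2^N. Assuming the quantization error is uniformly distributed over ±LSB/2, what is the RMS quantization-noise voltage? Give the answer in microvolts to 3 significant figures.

Span = 2.55 V.
LSB = 2.55 V / 2^12 = 0.62256 mV.
For a uniform distribution on [−LSB/2, +LSB/2], V_rms = LSB/√12 = 0.62256 mV/3.4641 = 180 µV.

180 µV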